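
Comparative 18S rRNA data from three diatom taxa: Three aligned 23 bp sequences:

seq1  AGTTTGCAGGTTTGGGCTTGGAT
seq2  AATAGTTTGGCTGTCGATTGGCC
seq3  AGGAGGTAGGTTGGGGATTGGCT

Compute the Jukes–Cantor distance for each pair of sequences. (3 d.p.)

seq1–seq2: 13/23 sites differ → p ≈ 0.565217, d = −0.75 ln(1 − 0.753623) = 1.050669 ≈ 1.051.
seq1–seq3: 7/23 sites differ → p ≈ 0.304348, d = −0.75 ln(1 − 0.405797) = 0.390401 ≈ 0.390.
seq2–seq3: 8/23 sites differ → p ≈ 0.347826, d = −0.75 ln(1 − 0.463768) = 0.467391 ≈ 0.467.

d(seq1,seq2) = 1.051, d(seq1,seq3) = 0.390, d(seq2,seq3) = 0.467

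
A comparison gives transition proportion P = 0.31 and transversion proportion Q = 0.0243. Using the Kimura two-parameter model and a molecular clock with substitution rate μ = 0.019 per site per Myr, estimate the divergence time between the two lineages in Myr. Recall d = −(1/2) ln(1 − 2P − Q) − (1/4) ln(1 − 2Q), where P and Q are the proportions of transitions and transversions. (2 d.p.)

Under the Kimura two-parameter model, d = −½ ln(1 − 2P − Q) − ¼ ln(1 − 2Q).
1 − 2P − Q = 0.3557, giving −½ ln(0.3557) = 0.516834.
1 − 2Q = 0.9514, giving −¼ ln(0.9514) = 0.012455.
d = 0.516834 + 0.012455 = 0.529289.
Under a molecular clock d = 2μt, so t = d/(2μ) = 0.529289 / (2 × 0.019) = 13.93 Myr.

13.93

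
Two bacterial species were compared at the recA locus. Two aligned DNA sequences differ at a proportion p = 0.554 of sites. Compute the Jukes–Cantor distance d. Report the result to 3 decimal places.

d = −(3/4) ln(1 − 4p/3) = −0.75 ln(1 − 0.738667) = −0.75 ln(0.261333)
  = −0.75 × (-1.341960) = 1.006470 substitutions/site.

1.006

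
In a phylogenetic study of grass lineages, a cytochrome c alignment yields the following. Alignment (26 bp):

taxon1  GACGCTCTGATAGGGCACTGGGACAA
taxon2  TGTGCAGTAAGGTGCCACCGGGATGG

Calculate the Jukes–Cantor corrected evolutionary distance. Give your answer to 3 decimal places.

0.949

The sequences differ at 14 of 26 sites, so p = 14/26 ≈ 0.538462.
d = −(3/4) ln(1 − 4p/3) = −0.75 ln(1 − 0.717949) = −0.75 ln(0.282051)
  = −0.75 × (-1.265667) = 0.949250 substitutions/site.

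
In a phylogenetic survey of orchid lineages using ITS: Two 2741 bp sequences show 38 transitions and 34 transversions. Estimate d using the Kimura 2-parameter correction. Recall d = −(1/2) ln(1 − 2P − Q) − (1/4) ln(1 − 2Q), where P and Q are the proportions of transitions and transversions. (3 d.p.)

P = 38/2741 ≈ 0.013864 and Q = 34/2741 ≈ 0.012404.
Under the Kimura two-parameter model, d = −½ ln(1 − 2P − Q) − ¼ ln(1 − 2Q).
1 − 2P − Q = 0.959868, giving −½ ln(0.959868) = 0.020480.
1 − 2Q = 0.975192, giving −¼ ln(0.975192) = 0.006280.
d = 0.020480 + 0.006280 = 0.026760.

0.027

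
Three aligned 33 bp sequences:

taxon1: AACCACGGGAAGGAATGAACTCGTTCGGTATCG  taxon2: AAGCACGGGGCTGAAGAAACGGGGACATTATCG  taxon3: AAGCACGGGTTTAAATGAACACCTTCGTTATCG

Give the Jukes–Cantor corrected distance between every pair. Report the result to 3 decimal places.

d(taxon1,taxon2) = 0.497, d(taxon1,taxon3) = 0.293, d(taxon2,taxon3) = 0.441

taxon1–taxon2: 12/33 sites differ → p ≈ 0.363636, d = −0.75 ln(1 − 0.484848) = 0.497470 ≈ 0.497.
taxon1–taxon3: 8/33 sites differ → p ≈ 0.242424, d = −0.75 ln(1 − 0.323232) = 0.292820 ≈ 0.293.
taxon2–taxon3: 11/33 sites differ → p ≈ 0.333333, d = −0.75 ln(1 − 0.444444) = 0.440839 ≈ 0.441.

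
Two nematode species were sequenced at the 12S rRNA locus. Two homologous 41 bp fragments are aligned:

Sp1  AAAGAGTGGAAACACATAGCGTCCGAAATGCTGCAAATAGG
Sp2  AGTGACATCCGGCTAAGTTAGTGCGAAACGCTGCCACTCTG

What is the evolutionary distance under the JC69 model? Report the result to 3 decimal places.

The sequences differ at 21 of 41 sites, so p = 21/41 ≈ 0.512195.
d = −(3/4) ln(1 − 4p/3) = −0.75 ln(1 − 0.682927) = −0.75 ln(0.317073)
  = −0.75 × (-1.148623) = 0.861467 substitutions/site.

0.861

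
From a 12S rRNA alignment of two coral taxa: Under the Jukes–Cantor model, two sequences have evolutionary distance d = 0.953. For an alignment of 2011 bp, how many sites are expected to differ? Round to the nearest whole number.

1085

Invert JC69: p = (3/4)(1 − e^(−4d/3)) = 0.75 × (1 − e^(-1.270667)) = 0.75 × (1 − 0.280644) = 0.539517.
Expected differing sites = pL ≈ 0.539517 × 2011 = 1084.968687 ≈ 1085.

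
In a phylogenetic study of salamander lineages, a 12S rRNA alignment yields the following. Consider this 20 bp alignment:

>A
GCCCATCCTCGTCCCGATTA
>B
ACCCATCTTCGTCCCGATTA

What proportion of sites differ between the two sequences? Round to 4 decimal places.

0.1000

The sequences differ at 2 of 20 positions (sites 1, 8).
p = 2/20 = 0.1000.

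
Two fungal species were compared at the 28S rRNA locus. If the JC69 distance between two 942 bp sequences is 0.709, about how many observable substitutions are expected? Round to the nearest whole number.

Invert JC69: p = (3/4)(1 − e^(−4d/3)) = 0.75 × (1 − e^(-0.945333)) = 0.75 × (1 − 0.388550) = 0.458588.
Expected differing sites = pL ≈ 0.458588 × 942 = 431.989896 ≈ 432.

432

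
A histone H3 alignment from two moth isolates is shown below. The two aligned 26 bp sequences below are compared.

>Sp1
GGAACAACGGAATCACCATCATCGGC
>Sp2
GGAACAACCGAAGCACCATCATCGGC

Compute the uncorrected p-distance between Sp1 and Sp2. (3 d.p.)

0.077

The sequences differ at 2 of 26 positions (sites 9, 13).
p = 2/26 = 0.076923… ≈ 0.077 (to 3 d.p.).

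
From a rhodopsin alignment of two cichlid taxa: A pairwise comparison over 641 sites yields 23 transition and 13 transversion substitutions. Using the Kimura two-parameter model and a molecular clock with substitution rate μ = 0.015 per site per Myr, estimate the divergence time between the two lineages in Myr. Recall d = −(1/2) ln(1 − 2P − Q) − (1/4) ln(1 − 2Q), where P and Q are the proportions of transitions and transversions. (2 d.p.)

P = 23/641 ≈ 0.035881 and Q = 13/641 ≈ 0.020281.
Under the Kimura two-parameter model, d = −½ ln(1 − 2P − Q) − ¼ ln(1 − 2Q).
1 − 2P − Q = 0.907957, giving −½ ln(0.907957) = 0.048279.
1 − 2Q = 0.959438, giving −¼ ln(0.959438) = 0.010352.
d = 0.048279 + 0.010352 = 0.058631.
Under a molecular clock d = 2μt, so t = d/(2μ) = 0.058631 / (2 × 0.015) = 1.95 Myr.

1.95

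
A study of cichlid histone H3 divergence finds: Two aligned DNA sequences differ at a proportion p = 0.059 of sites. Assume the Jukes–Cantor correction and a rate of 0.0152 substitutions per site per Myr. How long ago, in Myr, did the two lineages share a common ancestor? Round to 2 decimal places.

2.02

d = −(3/4) ln(1 − 4p/3) = −0.75 ln(1 − 0.078667) = −0.75 ln(0.921333)
  = −0.75 × (-0.081934) = 0.061451 substitutions/site.
Under a molecular clock d = 2μt, so t = d/(2μ) = 0.061451 / (2 × 0.0152) = 2.02 Myr.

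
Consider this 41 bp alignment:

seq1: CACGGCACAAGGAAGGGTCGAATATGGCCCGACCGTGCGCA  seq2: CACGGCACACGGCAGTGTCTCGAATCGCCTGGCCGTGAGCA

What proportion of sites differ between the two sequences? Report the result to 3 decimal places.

0.268

The sequences differ at 11 of 41 positions.
p = 11/41 = 0.268292… ≈ 0.268 (to 3 d.p.).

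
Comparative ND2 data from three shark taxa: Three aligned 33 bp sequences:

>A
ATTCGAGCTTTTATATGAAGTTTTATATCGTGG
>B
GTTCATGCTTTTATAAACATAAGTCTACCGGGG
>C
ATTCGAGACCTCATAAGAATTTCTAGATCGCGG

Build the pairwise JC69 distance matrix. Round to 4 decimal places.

d(A,B) = 0.5587, d(A,C) = 0.3390, d(B,C) = 0.7798

A–B: 13/33 sites differ → p ≈ 0.393939, d = −0.75 ln(1 − 0.525252) = 0.558728 ≈ 0.5587.
A–C: 9/33 sites differ → p ≈ 0.272727, d = −0.75 ln(1 − 0.363636) = 0.338988 ≈ 0.3390.
B–C: 16/33 sites differ → p ≈ 0.484848, d = −0.75 ln(1 − 0.646464) = 0.779827 ≈ 0.7798.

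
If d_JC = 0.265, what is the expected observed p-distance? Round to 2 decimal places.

0.22

p = (3/4)(1 − e^(−4d/3)) = 0.75 × (1 − e^(-0.353333)) = 0.75 × (1 − 0.702343) = 0.223243.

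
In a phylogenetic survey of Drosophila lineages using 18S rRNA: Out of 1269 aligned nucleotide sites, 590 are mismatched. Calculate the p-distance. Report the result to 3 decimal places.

p = 590/1269 = 0.464933… ≈ 0.465 (to 3 d.p.).

0.465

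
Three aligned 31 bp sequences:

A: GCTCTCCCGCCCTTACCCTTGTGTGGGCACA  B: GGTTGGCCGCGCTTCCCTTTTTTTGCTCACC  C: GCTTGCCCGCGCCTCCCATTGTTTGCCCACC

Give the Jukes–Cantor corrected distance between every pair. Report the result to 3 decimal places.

d(A,B) = 0.544, d(A,C) = 0.422, d(B,C) = 0.224

A–B: 12/31 sites differ → p ≈ 0.387097, d = −0.75 ln(1 − 0.516129) = 0.544453 ≈ 0.544.
A–C: 10/31 sites differ → p ≈ 0.322581, d = −0.75 ln(1 − 0.430108) = 0.421731 ≈ 0.422.
B–C: 6/31 sites differ → p ≈ 0.193548, d = −0.75 ln(1 − 0.258064) = 0.223869 ≈ 0.224.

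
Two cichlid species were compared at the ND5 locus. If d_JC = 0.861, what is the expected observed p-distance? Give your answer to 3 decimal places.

p = (3/4)(1 − e^(−4d/3)) = 0.75 × (1 − e^(-1.148)) = 0.75 × (1 − 0.317271) = 0.512047.

0.512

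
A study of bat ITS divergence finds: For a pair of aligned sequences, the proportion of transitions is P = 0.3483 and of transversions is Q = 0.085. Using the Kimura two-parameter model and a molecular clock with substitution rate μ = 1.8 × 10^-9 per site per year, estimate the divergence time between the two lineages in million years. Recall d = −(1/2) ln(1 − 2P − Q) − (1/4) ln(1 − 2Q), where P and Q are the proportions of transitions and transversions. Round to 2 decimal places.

Under the Kimura two-parameter model, d = −½ ln(1 − 2P − Q) − ¼ ln(1 − 2Q).
1 − 2P − Q = 0.2184, giving −½ ln(0.2184) = 0.760714.
1 − 2Q = 0.83, giving −¼ ln(0.83) = 0.046582.
d = 0.760714 + 0.046582 = 0.807296.
Under a molecular clock d = 2μt, so t = d/(2μ) = 0.807296 / (2 × 1.8 × 10^-9) = 224.25 million years.

224.25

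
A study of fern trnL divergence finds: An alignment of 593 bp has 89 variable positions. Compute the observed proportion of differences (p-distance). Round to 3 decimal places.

0.150

p = 89/593 = 0.150084… ≈ 0.150 (to 3 d.p.).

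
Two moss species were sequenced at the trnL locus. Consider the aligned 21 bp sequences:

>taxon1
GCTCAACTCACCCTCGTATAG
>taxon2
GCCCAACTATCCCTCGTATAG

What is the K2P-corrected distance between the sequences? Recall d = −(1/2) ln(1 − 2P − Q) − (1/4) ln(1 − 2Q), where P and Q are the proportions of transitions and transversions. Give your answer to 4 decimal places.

0.1585

Of 21 sites, 1 differences are transitions and 2 are transversions, so P = 1/21 ≈ 0.047619 and Q = 2/21 ≈ 0.095238.
Under the Kimura two-parameter model, d = −½ ln(1 − 2P − Q) − ¼ ln(1 − 2Q).
1 − 2P − Q = 0.809524, giving −½ ln(0.809524) = 0.105654.
1 − 2Q = 0.809524, giving −¼ ln(0.809524) = 0.052827.
d = 0.105654 + 0.052827 = 0.158481.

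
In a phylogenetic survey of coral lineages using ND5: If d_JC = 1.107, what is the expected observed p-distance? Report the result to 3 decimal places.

p = (3/4)(1 − e^(−4d/3)) = 0.75 × (1 − e^(-1.476)) = 0.75 × (1 − 0.228550) = 0.578588.

0.579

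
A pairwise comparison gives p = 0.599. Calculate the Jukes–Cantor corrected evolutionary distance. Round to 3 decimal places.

d = −(3/4) ln(1 − 4p/3) = −0.75 ln(1 − 0.798667) = −0.75 ln(0.201333)
  = −0.75 × (-1.602795) = 1.202096 substitutions/site.

1.202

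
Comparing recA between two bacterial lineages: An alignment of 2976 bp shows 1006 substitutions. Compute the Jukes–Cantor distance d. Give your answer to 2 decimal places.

0.45

p = 1006/2976 ≈ 0.338038.
d = −(3/4) ln(1 − 4p/3) = −0.75 ln(1 − 0.450717) = −0.75 ln(0.549283)
  = −0.75 × (-0.599141) = 0.449356 substitutions/site.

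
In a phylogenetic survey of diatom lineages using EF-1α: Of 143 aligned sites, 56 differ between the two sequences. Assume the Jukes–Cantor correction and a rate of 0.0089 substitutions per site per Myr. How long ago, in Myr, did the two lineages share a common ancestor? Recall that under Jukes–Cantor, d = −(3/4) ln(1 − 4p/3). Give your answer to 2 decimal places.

31.11

p = 56/143 ≈ 0.391608.
d = −(3/4) ln(1 − 4p/3) = −0.75 ln(1 − 0.522144) = −0.75 ln(0.477856)
  = −0.75 × (-0.738446) = 0.553835 substitutions/site.
Under a molecular clock d = 2μt, so t = d/(2μ) = 0.553835 / (2 × 0.0089) = 31.11 Myr.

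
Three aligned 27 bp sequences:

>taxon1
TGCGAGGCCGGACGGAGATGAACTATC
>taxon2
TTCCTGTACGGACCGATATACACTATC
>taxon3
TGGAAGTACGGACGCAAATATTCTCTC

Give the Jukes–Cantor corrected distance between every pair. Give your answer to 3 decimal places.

taxon1–taxon2: 9/27 sites differ → p ≈ 0.333333, d = −0.75 ln(1 − 0.444444) = 0.440839 ≈ 0.441.
taxon1–taxon3: 10/27 sites differ → p ≈ 0.37037, d = −0.75 ln(1 − 0.493827) = 0.510658 ≈ 0.511.
taxon2–taxon3: 10/27 sites differ → p ≈ 0.37037, d = −0.75 ln(1 − 0.493827) = 0.510658 ≈ 0.511.

d(taxon1,taxon2) = 0.441, d(taxon1,taxon3) = 0.511, d(taxon2,taxon3) = 0.511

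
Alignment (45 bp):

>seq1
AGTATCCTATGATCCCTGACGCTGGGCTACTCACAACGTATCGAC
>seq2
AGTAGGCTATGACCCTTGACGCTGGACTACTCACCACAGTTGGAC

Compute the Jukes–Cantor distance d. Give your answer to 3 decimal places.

0.264

The sequences differ at 10 of 45 sites (5, 6, 13, 16, 26, 35, 38, 39, 40, 42), so p = 10/45 ≈ 0.222222.
d = −(3/4) ln(1 − 4p/3) = −0.75 ln(1 − 0.296296) = −0.75 ln(0.703704)
  = −0.75 × (-0.351397) = 0.263548 substitutions/site.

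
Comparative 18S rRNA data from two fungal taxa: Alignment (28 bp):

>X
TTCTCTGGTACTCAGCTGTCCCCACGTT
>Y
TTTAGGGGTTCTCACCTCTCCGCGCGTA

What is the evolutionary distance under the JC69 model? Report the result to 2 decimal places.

0.48

The sequences differ at 10 of 28 sites (3, 4, 5, 6, 10, 15, 18, 22, 24, 28), so p = 10/28 ≈ 0.357143.
d = −(3/4) ln(1 − 4p/3) = −0.75 ln(1 − 0.476191) = −0.75 ln(0.523809)
  = −0.75 × (-0.646628) = 0.484971 substitutions/site.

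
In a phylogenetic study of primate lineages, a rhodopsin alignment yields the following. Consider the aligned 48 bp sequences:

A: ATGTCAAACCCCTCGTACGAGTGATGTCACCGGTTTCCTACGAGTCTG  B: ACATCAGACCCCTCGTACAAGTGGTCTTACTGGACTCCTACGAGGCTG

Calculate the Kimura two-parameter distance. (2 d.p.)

Of 48 sites, 8 differences are transitions and 3 are transversions, so P = 8/48 ≈ 0.166667 and Q = 3/48 = 0.0625.
Under the Kimura two-parameter model, d = −½ ln(1 − 2P − Q) − ¼ ln(1 − 2Q).
1 − 2P − Q = 0.604166, giving −½ ln(0.604166) = 0.251953.
1 − 2Q = 0.875, giving −¼ ln(0.875) = 0.033383.
d = 0.251953 + 0.033383 = 0.285336.

0.29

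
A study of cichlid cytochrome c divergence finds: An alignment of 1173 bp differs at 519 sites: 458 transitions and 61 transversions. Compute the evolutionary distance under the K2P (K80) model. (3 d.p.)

P = 458/1173 ≈ 0.390452 and Q = 61/1173 ≈ 0.052003.
Under the Kimura two-parameter model, d = −½ ln(1 − 2P − Q) − ¼ ln(1 − 2Q).
1 − 2P − Q = 0.167093, giving −½ ln(0.167093) = 0.894602.
1 − 2Q = 0.895994, giving −¼ ln(0.895994) = 0.027455.
d = 0.894602 + 0.027455 = 0.922057.

0.922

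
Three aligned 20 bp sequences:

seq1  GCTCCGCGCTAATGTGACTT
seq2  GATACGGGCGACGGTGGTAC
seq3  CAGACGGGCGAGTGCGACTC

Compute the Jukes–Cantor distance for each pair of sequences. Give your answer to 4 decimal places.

seq1–seq2: 10/20 sites differ → p = 0.5, d = −0.75 ln(1 − 0.666667) = 0.823960 ≈ 0.8240.
seq1–seq3: 9/20 sites differ → p = 0.45, d = −0.75 ln(1 − 0.6) = 0.687218 ≈ 0.6872.
seq2–seq3: 8/20 sites differ → p = 0.4, d = −0.75 ln(1 − 0.533333) = 0.571605 ≈ 0.5716.

d(seq1,seq2) = 0.8240, d(seq1,seq3) = 0.6872, d(seq2,seq3) = 0.5716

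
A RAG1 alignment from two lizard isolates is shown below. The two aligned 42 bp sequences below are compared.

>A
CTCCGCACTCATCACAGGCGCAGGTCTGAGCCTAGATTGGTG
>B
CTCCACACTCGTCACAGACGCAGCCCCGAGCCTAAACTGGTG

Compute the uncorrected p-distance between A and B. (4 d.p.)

The sequences differ at 8 of 42 positions (sites 5, 11, 18, 24, 25, 27, 35, 37).
p = 8/42 = 0.190476… ≈ 0.1905 (to 4 d.p.).

0.1905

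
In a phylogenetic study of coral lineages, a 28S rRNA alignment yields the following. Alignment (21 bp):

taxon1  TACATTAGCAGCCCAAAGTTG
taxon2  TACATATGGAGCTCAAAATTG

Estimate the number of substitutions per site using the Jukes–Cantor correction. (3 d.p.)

The sequences differ at 5 of 21 sites (6, 7, 9, 13, 18), so p = 5/21 ≈ 0.238095.
d = −(3/4) ln(1 − 4p/3) = −0.75 ln(1 − 0.31746) = −0.75 ln(0.68254)
  = −0.75 × (-0.381934) = 0.286451 substitutions/site.

0.286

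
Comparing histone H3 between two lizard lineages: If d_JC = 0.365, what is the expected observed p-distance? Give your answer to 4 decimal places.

0.2890

p = (3/4)(1 − e^(−4d/3)) = 0.75 × (1 − e^(-0.486667)) = 0.75 × (1 − 0.614672) = 0.288996.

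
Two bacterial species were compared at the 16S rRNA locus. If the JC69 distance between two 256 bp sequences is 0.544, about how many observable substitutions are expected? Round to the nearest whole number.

Invert JC69: p = (3/4)(1 − e^(−4d/3)) = 0.75 × (1 − e^(-0.725333)) = 0.75 × (1 − 0.484163) = 0.386878.
Expected differing sites = pL ≈ 0.386878 × 256 = 99.040768 ≈ 99.

99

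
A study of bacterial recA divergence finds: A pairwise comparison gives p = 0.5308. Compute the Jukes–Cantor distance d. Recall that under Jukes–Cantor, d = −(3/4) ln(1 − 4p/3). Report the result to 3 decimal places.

0.923

d = −(3/4) ln(1 − 4p/3) = −0.75 ln(1 − 0.707733) = −0.75 ln(0.292267)
  = −0.75 × (-1.230088) = 0.922566 substitutions/site.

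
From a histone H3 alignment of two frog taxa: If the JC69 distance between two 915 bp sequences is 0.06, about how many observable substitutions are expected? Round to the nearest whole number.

Invert JC69: p = (3/4)(1 − e^(−4d/3)) = 0.75 × (1 − e^(-0.08)) = 0.75 × (1 − 0.923116) = 0.057663.
Expected differing sites = pL ≈ 0.057663 × 915 = 52.761645 ≈ 53.

53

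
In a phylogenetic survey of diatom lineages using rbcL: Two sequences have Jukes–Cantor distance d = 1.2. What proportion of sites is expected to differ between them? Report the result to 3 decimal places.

0.599

p = (3/4)(1 − e^(−4d/3)) = 0.75 × (1 − e^(-1.6)) = 0.75 × (1 − 0.201897) = 0.598577.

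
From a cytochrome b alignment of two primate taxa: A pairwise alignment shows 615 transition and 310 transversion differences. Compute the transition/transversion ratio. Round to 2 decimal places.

1.98

R = 615/310 = 1.983870… ≈ 1.98 (to 2 d.p.).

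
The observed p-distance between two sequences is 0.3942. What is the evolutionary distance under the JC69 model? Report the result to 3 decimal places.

0.559

d = −(3/4) ln(1 − 4p/3) = −0.75 ln(1 − 0.5256) = −0.75 ln(0.4744)
  = −0.75 × (-0.745704) = 0.559278 substitutions/site.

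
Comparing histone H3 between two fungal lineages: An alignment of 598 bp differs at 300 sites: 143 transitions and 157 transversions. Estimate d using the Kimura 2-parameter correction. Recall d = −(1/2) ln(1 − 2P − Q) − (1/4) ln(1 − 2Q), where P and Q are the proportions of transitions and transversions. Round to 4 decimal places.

P = 143/598 ≈ 0.23913 and Q = 157/598 ≈ 0.262542.
Under the Kimura two-parameter model, d = −½ ln(1 − 2P − Q) − ¼ ln(1 − 2Q).
1 − 2P − Q = 0.259198, giving −½ ln(0.259198) = 0.675082.
1 − 2Q = 0.474916, giving −¼ ln(0.474916) = 0.186154.
d = 0.675082 + 0.186154 = 0.861236.

0.8612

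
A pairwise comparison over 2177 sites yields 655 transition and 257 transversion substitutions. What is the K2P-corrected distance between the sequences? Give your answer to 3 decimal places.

0.703

P = 655/2177 ≈ 0.300873 and Q = 257/2177 ≈ 0.118052.
Under the Kimura two-parameter model, d = −½ ln(1 − 2P − Q) − ¼ ln(1 − 2Q).
1 − 2P − Q = 0.280202, giving −½ ln(0.280202) = 0.636122.
1 − 2Q = 0.763896, giving −¼ ln(0.763896) = 0.067331.
d = 0.636122 + 0.067331 = 0.703453.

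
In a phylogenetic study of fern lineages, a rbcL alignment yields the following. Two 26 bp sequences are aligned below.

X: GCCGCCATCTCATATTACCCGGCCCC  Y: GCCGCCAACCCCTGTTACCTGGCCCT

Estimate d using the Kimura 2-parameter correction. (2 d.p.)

Of 26 sites, 4 differences are transitions and 2 are transversions, so P = 4/26 ≈ 0.153846 and Q = 2/26 ≈ 0.076923.
Under the Kimura two-parameter model, d = −½ ln(1 − 2P − Q) − ¼ ln(1 − 2Q).
1 − 2P − Q = 0.615385, giving −½ ln(0.615385) = 0.242754.
1 − 2Q = 0.846154, giving −¼ ln(0.846154) = 0.041763.
d = 0.242754 + 0.041763 = 0.284517.

0.28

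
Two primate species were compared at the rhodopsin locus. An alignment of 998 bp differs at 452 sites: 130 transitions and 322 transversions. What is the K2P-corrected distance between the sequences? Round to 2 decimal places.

P = 130/998 ≈ 0.130261 and Q = 322/998 ≈ 0.322645.
Under the Kimura two-parameter model, d = −½ ln(1 − 2P − Q) − ¼ ln(1 − 2Q).
1 − 2P − Q = 0.416833, giving −½ ln(0.416833) = 0.437535.
1 − 2Q = 0.35471, giving −¼ ln(0.35471) = 0.259114.
d = 0.437535 + 0.259114 = 0.696649.

0.70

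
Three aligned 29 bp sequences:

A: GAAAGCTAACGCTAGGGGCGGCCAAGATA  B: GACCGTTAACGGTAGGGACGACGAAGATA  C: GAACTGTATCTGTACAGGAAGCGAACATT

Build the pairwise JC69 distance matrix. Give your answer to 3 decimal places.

A–B: 7/29 sites differ → p ≈ 0.241379, d = −0.75 ln(1 − 0.321839) = 0.291278 ≈ 0.291.
A–C: 13/29 sites differ → p ≈ 0.448276, d = −0.75 ln(1 − 0.597701) = 0.682920 ≈ 0.683.
B–C: 13/29 sites differ → p ≈ 0.448276, d = −0.75 ln(1 − 0.597701) = 0.682920 ≈ 0.683.

d(A,B) = 0.291, d(A,C) = 0.683, d(B,C) = 0.683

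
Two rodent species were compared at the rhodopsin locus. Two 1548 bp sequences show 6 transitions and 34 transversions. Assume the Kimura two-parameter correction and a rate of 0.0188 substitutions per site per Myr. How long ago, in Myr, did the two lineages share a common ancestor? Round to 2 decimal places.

0.70

P = 6/1548 ≈ 0.003876 and Q = 34/1548 ≈ 0.021964.
Under the Kimura two-parameter model, d = −½ ln(1 − 2P − Q) − ¼ ln(1 − 2Q).
1 − 2P − Q = 0.970284, giving −½ ln(0.970284) = 0.015083.
1 − 2Q = 0.956072, giving −¼ ln(0.956072) = 0.011231.
d = 0.015083 + 0.011231 = 0.026314.
Under a molecular clock d = 2μt, so t = d/(2μ) = 0.026314 / (2 × 0.0188) = 0.70 Myr.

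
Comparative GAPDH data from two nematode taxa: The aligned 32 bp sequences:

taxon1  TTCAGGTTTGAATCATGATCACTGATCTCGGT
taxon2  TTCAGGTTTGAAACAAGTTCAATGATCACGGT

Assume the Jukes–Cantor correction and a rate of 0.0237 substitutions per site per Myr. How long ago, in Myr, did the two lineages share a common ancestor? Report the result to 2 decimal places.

The sequences differ at 5 of 32 sites (13, 16, 18, 22, 28), so p = 5/32 = 0.15625.
d = −(3/4) ln(1 − 4p/3) = −0.75 ln(1 − 0.208333) = −0.75 ln(0.791667)
  = −0.75 × (-0.233614) = 0.175211 substitutions/site.
Under a molecular clock d = 2μt, so t = d/(2μ) = 0.175211 / (2 × 0.0237) = 3.70 Myr.

3.70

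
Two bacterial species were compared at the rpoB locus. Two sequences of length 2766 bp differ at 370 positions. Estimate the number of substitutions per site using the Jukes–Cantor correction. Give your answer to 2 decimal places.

p = 370/2766 ≈ 0.133767.
d = −(3/4) ln(1 − 4p/3) = −0.75 ln(1 − 0.178356) = −0.75 ln(0.821644)
  = −0.75 × (-0.196448) = 0.147336 substitutions/site.

0.15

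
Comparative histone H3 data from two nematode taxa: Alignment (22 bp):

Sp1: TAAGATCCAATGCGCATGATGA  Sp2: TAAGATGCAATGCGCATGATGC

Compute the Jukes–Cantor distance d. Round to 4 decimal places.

The sequences differ at 2 of 22 sites (7, 22), so p = 2/22 ≈ 0.090909.
d = −(3/4) ln(1 − 4p/3) = −0.75 ln(1 − 0.121212) = −0.75 ln(0.878788)
  = −0.75 × (-0.129212) = 0.096909 substitutions/site.

0.0969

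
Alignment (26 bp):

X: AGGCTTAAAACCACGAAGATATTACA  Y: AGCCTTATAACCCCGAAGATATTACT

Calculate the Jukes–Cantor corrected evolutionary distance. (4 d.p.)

The sequences differ at 4 of 26 sites (3, 8, 13, 26), so p = 4/26 ≈ 0.153846.
d = −(3/4) ln(1 − 4p/3) = −0.75 ln(1 − 0.205128) = −0.75 ln(0.794872)
  = −0.75 × (-0.229574) = 0.172181 substitutions/site.

0.1722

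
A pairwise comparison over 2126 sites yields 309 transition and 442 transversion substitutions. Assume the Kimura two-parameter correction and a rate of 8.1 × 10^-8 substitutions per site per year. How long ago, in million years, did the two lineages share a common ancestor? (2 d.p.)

P = 309/2126 ≈ 0.145343 and Q = 442/2126 ≈ 0.207902.
Under the Kimura two-parameter model, d = −½ ln(1 − 2P − Q) − ¼ ln(1 − 2Q).
1 − 2P − Q = 0.501412, giving −½ ln(0.501412) = 0.345164.
1 − 2Q = 0.584196, giving −¼ ln(0.584196) = 0.134380.
d = 0.345164 + 0.134380 = 0.479544.
Under a molecular clock d = 2μt, so t = d/(2μ) = 0.479544 / (2 × 8.1 × 10^-8) = 2.96 million years.

2.96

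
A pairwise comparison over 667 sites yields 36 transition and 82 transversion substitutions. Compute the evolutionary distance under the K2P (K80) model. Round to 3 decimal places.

P = 36/667 ≈ 0.053973 and Q = 82/667 ≈ 0.122939.
Under the Kimura two-parameter model, d = −½ ln(1 − 2P − Q) − ¼ ln(1 − 2Q).
1 − 2P − Q = 0.769115, giving −½ ln(0.769115) = 0.131257.
1 − 2Q = 0.754122, giving −¼ ln(0.754122) = 0.070550.
d = 0.131257 + 0.070550 = 0.201807.

0.202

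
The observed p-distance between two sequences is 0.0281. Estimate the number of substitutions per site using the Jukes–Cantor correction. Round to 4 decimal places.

d = −(3/4) ln(1 − 4p/3) = −0.75 ln(1 − 0.037467) = −0.75 ln(0.962533)
  = −0.75 × (-0.038187) = 0.028640 substitutions/site.

0.0286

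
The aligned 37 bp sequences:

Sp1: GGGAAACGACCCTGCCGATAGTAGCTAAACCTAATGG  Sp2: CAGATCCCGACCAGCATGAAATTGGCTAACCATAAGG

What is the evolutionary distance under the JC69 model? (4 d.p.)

0.9567

The sequences differ at 20 of 37 sites, so p = 20/37 ≈ 0.540541.
d = −(3/4) ln(1 − 4p/3) = −0.75 ln(1 − 0.720721) = −0.75 ln(0.279279)
  = −0.75 × (-1.275544) = 0.956658 substitutions/site.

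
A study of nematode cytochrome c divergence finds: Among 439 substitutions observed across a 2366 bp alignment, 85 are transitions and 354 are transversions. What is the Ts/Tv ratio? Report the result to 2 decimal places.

R = 85/354 = 0.240112… ≈ 0.24 (to 2 d.p.).

0.24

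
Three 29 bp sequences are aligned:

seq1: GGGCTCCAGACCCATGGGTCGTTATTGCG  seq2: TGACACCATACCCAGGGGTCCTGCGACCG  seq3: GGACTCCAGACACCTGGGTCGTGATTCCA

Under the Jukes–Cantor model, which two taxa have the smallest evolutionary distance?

seq1 and seq3

seq1–seq2: 11/29 differ, p = 0.379, d = 0.529.
seq1–seq3: 6/29 differ, p = 0.207, d = 0.242.
seq2–seq3: 11/29 differ, p = 0.379, d = 0.529.
The smallest distance is between seq1 and seq3.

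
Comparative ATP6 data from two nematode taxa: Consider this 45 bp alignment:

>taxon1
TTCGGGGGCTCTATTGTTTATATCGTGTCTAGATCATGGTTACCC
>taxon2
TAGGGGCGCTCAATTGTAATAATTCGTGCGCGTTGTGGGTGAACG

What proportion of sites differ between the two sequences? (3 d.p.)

0.489

The sequences differ at 22 of 45 positions.
p = 22/45 = 0.488888… ≈ 0.489 (to 3 d.p.).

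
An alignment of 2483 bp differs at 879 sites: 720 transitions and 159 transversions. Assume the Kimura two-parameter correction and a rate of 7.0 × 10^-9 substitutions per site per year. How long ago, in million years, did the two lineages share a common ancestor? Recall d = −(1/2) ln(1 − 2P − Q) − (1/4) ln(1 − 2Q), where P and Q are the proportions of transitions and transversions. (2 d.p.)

P = 720/2483 ≈ 0.289972 and Q = 159/2483 ≈ 0.064035.
Under the Kimura two-parameter model, d = −½ ln(1 − 2P − Q) − ¼ ln(1 − 2Q).
1 − 2P − Q = 0.356021, giving −½ ln(0.356021) = 0.516383.
1 − 2Q = 0.87193, giving −¼ ln(0.87193) = 0.034262.
d = 0.516383 + 0.034262 = 0.550645.
Under a molecular clock d = 2μt, so t = d/(2μ) = 0.550645 / (2 × 7.0 × 10^-9) = 39.33 million years.

39.33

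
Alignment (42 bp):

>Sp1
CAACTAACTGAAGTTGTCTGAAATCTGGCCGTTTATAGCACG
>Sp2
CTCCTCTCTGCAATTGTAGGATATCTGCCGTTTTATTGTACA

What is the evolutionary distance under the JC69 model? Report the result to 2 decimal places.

The sequences differ at 15 of 42 sites, so p = 15/42 ≈ 0.357143.
d = −(3/4) ln(1 − 4p/3) = −0.75 ln(1 − 0.476191) = −0.75 ln(0.523809)
  = −0.75 × (-0.646628) = 0.484971 substitutions/site.

0.48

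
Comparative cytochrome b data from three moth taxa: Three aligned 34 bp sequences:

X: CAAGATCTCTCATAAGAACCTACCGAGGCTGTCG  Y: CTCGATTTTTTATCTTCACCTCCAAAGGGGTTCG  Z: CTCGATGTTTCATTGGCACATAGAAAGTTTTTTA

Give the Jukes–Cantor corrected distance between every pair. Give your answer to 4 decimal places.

X–Y: 15/34 sites differ → p ≈ 0.441176, d = −0.75 ln(1 − 0.588235) = 0.665477 ≈ 0.6655.
X–Z: 16/34 sites differ → p ≈ 0.470588, d = −0.75 ln(1 − 0.627451) = 0.740540 ≈ 0.7405.
Y–Z: 13/34 sites differ → p ≈ 0.382353, d = −0.75 ln(1 − 0.509804) = 0.534712 ≈ 0.5347.

d(X,Y) = 0.6655, d(X,Z) = 0.7405, d(Y,Z) = 0.5347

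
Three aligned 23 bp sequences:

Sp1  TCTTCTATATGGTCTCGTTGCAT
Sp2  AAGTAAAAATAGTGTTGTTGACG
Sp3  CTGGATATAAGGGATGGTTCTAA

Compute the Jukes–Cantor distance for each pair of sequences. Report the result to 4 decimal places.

Sp1–Sp2: 12/23 sites differ → p ≈ 0.521739, d = −0.75 ln(1 − 0.695652) = 0.892188 ≈ 0.8922.
Sp1–Sp3: 12/23 sites differ → p ≈ 0.521739, d = −0.75 ln(1 − 0.695652) = 0.892188 ≈ 0.8922.
Sp2–Sp3: 14/23 sites differ → p ≈ 0.608696, d = −0.75 ln(1 − 0.811595) = 1.251871 ≈ 1.2519.

d(Sp1,Sp2) = 0.8922, d(Sp1,Sp3) = 0.8922, d(Sp2,Sp3) = 1.2519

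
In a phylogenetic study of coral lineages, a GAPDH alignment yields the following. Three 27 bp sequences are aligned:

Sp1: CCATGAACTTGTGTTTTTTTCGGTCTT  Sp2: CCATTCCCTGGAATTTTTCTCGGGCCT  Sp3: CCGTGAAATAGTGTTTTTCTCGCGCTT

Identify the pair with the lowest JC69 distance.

Sp1–Sp2: 9/27 differ, p = 0.333, d = 0.441.
Sp1–Sp3: 6/27 differ, p = 0.222, d = 0.264.
Sp2–Sp3: 10/27 differ, p = 0.370, d = 0.511.
The smallest distance is between Sp1 and Sp3.

Sp1 and Sp3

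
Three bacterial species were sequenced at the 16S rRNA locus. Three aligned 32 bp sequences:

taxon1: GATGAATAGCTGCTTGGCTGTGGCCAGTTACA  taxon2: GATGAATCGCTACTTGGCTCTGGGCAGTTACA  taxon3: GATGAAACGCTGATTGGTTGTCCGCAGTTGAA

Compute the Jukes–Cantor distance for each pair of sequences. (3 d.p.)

taxon1–taxon2: 4/32 sites differ → p = 0.125, d = −0.75 ln(1 − 0.166667) = 0.136741 ≈ 0.137.
taxon1–taxon3: 9/32 sites differ → p = 0.28125, d = −0.75 ln(1 − 0.375) = 0.352503 ≈ 0.353.
taxon2–taxon3: 9/32 sites differ → p = 0.28125, d = −0.75 ln(1 − 0.375) = 0.352503 ≈ 0.353.

d(taxon1,taxon2) = 0.137, d(taxon1,taxon3) = 0.353, d(taxon2,taxon3) = 0.353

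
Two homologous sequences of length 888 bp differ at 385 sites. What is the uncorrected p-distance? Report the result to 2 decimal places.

p = 385/888 = 0.433558… ≈ 0.43 (to 2 d.p.).

0.43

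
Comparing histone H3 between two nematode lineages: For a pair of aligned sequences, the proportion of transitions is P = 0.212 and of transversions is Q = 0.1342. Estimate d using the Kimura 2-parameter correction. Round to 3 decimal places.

Under the Kimura two-parameter model, d = −½ ln(1 − 2P − Q) − ¼ ln(1 − 2Q).
1 − 2P − Q = 0.4418, giving −½ ln(0.4418) = 0.408449.
1 − 2Q = 0.7316, giving −¼ ln(0.7316) = 0.078130.
d = 0.408449 + 0.078130 = 0.486579.

0.487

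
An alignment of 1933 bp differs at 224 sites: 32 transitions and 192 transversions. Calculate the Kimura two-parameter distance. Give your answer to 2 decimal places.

0.13

P = 32/1933 ≈ 0.016555 and Q = 192/1933 ≈ 0.099327.
Under the Kimura two-parameter model, d = −½ ln(1 − 2P − Q) − ¼ ln(1 − 2Q).
1 − 2P − Q = 0.867563, giving −½ ln(0.867563) = 0.071034.
1 − 2Q = 0.801346, giving −¼ ln(0.801346) = 0.055366.
d = 0.071034 + 0.055366 = 0.126400.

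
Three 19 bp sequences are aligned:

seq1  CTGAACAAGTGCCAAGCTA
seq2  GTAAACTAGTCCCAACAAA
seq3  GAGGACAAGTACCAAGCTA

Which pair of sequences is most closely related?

seq1 and seq3

seq1–seq2: 7/19 differ, p = 0.368, d = 0.507.
seq1–seq3: 4/19 differ, p = 0.211, d = 0.247.
seq2–seq3: 8/19 differ, p = 0.421, d = 0.618.
The smallest distance is between seq1 and seq3.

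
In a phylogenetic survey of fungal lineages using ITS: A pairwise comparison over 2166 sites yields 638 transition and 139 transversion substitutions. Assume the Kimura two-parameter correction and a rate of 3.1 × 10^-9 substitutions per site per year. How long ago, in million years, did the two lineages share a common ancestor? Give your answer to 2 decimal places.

P = 638/2166 ≈ 0.294552 and Q = 139/2166 ≈ 0.064174.
Under the Kimura two-parameter model, d = −½ ln(1 − 2P − Q) − ¼ ln(1 − 2Q).
1 − 2P − Q = 0.346722, giving −½ ln(0.346722) = 0.529616.
1 − 2Q = 0.871652, giving −¼ ln(0.871652) = 0.034341.
d = 0.529616 + 0.034341 = 0.563957.
Under a molecular clock d = 2μt, so t = d/(2μ) = 0.563957 / (2 × 3.1 × 10^-9) = 90.96 million years.

90.96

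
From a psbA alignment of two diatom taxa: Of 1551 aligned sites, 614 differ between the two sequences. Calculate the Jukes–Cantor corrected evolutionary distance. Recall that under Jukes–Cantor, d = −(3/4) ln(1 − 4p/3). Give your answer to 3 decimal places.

0.563

p = 614/1551 ≈ 0.395874.
d = −(3/4) ln(1 − 4p/3) = −0.75 ln(1 − 0.527832) = −0.75 ln(0.472168)
  = −0.75 × (-0.750420) = 0.562815 substitutions/site.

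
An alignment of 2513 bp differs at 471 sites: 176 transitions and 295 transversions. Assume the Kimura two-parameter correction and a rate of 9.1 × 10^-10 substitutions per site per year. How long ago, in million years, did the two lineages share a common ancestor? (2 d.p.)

118.54

P = 176/2513 ≈ 0.070036 and Q = 295/2513 ≈ 0.11739.
Under the Kimura two-parameter model, d = −½ ln(1 − 2P − Q) − ¼ ln(1 − 2Q).
1 − 2P − Q = 0.742538, giving −½ ln(0.742538) = 0.148841.
1 − 2Q = 0.76522, giving −¼ ln(0.76522) = 0.066898.
d = 0.148841 + 0.066898 = 0.215739.
Under a molecular clock d = 2μt, so t = d/(2μ) = 0.215739 / (2 × 9.1 × 10^-10) = 118.54 million years.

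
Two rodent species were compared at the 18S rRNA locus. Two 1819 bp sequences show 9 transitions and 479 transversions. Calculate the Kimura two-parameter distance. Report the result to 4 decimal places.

P = 9/1819 ≈ 0.004948 and Q = 479/1819 ≈ 0.263332.
Under the Kimura two-parameter model, d = −½ ln(1 − 2P − Q) − ¼ ln(1 − 2Q).
1 − 2P − Q = 0.726772, giving −½ ln(0.726772) = 0.159571.
1 − 2Q = 0.473336, giving −¼ ln(0.473336) = 0.186987.
d = 0.159571 + 0.186987 = 0.346558.

0.3466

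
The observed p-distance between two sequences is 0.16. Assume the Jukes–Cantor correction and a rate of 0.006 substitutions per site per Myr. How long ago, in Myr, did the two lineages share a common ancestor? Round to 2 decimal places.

d = −(3/4) ln(1 − 4p/3) = −0.75 ln(1 − 0.213333) = −0.75 ln(0.786667)
  = −0.75 × (-0.239950) = 0.179963 substitutions/site.
Under a molecular clock d = 2μt, so t = d/(2μ) = 0.179963 / (2 × 0.006) = 15.00 Myr.

15.00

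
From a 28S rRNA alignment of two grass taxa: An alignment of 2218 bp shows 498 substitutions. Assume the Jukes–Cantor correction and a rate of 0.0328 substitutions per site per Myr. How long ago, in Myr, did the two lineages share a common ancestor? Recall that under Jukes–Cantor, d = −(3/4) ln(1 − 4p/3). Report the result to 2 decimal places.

4.07

p = 498/2218 ≈ 0.224527.
d = −(3/4) ln(1 − 4p/3) = −0.75 ln(1 − 0.299369) = −0.75 ln(0.700631)
  = −0.75 × (-0.355774) = 0.266831 substitutions/site.
Under a molecular clock d = 2μt, so t = d/(2μ) = 0.266831 / (2 × 0.0328) = 4.07 Myr.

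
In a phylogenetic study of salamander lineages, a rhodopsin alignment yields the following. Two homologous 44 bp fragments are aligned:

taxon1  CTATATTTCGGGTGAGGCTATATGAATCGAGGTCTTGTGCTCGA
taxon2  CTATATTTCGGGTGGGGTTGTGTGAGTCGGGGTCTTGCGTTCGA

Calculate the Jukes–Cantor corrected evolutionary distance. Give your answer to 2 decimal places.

The sequences differ at 8 of 44 sites (15, 18, 20, 22, 26, 30, 38, 40), so p = 8/44 ≈ 0.181818.
d = −(3/4) ln(1 − 4p/3) = −0.75 ln(1 − 0.242424) = −0.75 ln(0.757576)
  = −0.75 × (-0.277631) = 0.208223 substitutions/site.

0.21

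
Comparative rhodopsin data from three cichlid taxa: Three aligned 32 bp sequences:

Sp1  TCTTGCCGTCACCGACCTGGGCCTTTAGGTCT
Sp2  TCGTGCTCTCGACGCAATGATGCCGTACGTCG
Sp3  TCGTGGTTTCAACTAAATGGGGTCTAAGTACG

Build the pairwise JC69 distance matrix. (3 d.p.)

d(Sp1,Sp2) = 0.736, d(Sp1,Sp3) = 0.736, d(Sp2,Sp3) = 0.585

Sp1–Sp2: 15/32 sites differ → p = 0.46875, d = −0.75 ln(1 − 0.625) = 0.735622 ≈ 0.736.
Sp1–Sp3: 15/32 sites differ → p = 0.46875, d = −0.75 ln(1 − 0.625) = 0.735622 ≈ 0.736.
Sp2–Sp3: 13/32 sites differ → p = 0.40625, d = −0.75 ln(1 − 0.541667) = 0.585119 ≈ 0.585.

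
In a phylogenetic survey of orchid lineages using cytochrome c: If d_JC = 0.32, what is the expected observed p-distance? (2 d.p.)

0.26

p = (3/4)(1 − e^(−4d/3)) = 0.75 × (1 − e^(-0.426667)) = 0.75 × (1 − 0.652681) = 0.260489.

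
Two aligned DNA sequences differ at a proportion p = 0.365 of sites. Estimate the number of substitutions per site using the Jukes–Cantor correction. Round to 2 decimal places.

d = −(3/4) ln(1 − 4p/3) = −0.75 ln(1 − 0.486667) = −0.75 ln(0.513333)
  = −0.75 × (-0.666831) = 0.500123 substitutions/site.

0.50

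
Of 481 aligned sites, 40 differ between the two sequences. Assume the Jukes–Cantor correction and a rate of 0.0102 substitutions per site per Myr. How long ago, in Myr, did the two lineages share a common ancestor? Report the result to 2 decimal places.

p = 40/481 ≈ 0.08316.
d = −(3/4) ln(1 − 4p/3) = −0.75 ln(1 − 0.11088) = −0.75 ln(0.88912)
  = −0.75 × (-0.117523) = 0.088142 substitutions/site.
Under a molecular clock d = 2μt, so t = d/(2μ) = 0.088142 / (2 × 0.0102) = 4.32 Myr.

4.32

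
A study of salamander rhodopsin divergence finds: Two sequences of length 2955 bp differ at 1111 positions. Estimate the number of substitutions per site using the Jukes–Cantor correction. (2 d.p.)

p = 1111/2955 ≈ 0.375973.
d = −(3/4) ln(1 − 4p/3) = −0.75 ln(1 − 0.501297) = −0.75 ln(0.498703)
  = −0.75 × (-0.695745) = 0.521809 substitutions/site.

0.52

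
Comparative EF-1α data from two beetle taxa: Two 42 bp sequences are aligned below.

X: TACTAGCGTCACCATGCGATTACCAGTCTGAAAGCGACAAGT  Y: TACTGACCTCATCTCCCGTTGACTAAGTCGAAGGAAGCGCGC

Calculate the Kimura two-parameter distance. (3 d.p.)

Of 42 sites, 13 differences are transitions and 8 are transversions, so P = 13/42 ≈ 0.309524 and Q = 8/42 ≈ 0.190476.
Under the Kimura two-parameter model, d = −½ ln(1 − 2P − Q) − ¼ ln(1 − 2Q).
1 − 2P − Q = 0.190476, giving −½ ln(0.190476) = 0.829115.
1 − 2Q = 0.619048, giving −¼ ln(0.619048) = 0.119893.
d = 0.829115 + 0.119893 = 0.949008.

0.949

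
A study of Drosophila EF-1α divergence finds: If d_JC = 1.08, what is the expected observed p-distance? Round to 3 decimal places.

0.572

p = (3/4)(1 − e^(−4d/3)) = 0.75 × (1 − e^(-1.44)) = 0.75 × (1 − 0.236928) = 0.572304.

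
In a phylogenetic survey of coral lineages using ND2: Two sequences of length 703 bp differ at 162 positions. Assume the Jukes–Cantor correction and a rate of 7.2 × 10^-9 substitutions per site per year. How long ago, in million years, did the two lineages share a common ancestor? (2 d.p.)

p = 162/703 ≈ 0.230441.
d = −(3/4) ln(1 − 4p/3) = −0.75 ln(1 − 0.307255) = −0.75 ln(0.692745)
  = −0.75 × (-0.367093) = 0.275320 substitutions/site.
Under a molecular clock d = 2μt, so t = d/(2μ) = 0.275320 / (2 × 7.2 × 10^-9) = 19.12 million years.

19.12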